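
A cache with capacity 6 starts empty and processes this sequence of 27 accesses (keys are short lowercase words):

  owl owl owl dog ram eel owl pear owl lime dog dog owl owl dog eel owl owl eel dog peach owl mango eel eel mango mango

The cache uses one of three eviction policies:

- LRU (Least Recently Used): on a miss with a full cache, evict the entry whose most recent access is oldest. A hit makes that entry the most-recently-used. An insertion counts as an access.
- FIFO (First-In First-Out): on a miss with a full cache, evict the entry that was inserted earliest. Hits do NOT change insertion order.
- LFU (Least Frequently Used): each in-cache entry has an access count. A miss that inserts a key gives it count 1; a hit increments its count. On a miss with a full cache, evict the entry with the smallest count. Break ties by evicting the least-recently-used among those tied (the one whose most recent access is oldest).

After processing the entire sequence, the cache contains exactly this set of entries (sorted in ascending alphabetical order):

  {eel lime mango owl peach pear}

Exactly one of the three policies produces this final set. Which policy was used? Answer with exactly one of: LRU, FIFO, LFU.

Answer: FIFO

Derivation:
Simulating under each policy and comparing final sets:
  LRU: final set = {dog eel lime mango owl peach} -> differs
  FIFO: final set = {eel lime mango owl peach pear} -> MATCHES target
  LFU: final set = {dog eel lime mango owl peach} -> differs
Only FIFO produces the target set.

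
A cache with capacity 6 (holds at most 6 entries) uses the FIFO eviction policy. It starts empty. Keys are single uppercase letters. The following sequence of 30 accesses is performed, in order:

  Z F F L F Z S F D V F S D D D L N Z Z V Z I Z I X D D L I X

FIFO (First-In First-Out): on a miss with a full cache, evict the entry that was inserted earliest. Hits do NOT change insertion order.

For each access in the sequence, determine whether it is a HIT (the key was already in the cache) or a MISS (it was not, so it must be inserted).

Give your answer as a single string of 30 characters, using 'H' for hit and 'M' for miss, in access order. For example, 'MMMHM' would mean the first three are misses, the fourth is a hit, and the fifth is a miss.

FIFO simulation (capacity=6):
  1. access Z: MISS. Cache (old->new): [Z]
  2. access F: MISS. Cache (old->new): [Z F]
  3. access F: HIT. Cache (old->new): [Z F]
  4. access L: MISS. Cache (old->new): [Z F L]
  5. access F: HIT. Cache (old->new): [Z F L]
  6. access Z: HIT. Cache (old->new): [Z F L]
  7. access S: MISS. Cache (old->new): [Z F L S]
  8. access F: HIT. Cache (old->new): [Z F L S]
  9. access D: MISS. Cache (old->new): [Z F L S D]
  10. access V: MISS. Cache (old->new): [Z F L S D V]
  11. access F: HIT. Cache (old->new): [Z F L S D V]
  12. access S: HIT. Cache (old->new): [Z F L S D V]
  13. access D: HIT. Cache (old->new): [Z F L S D V]
  14. access D: HIT. Cache (old->new): [Z F L S D V]
  15. access D: HIT. Cache (old->new): [Z F L S D V]
  16. access L: HIT. Cache (old->new): [Z F L S D V]
  17. access N: MISS, evict Z. Cache (old->new): [F L S D V N]
  18. access Z: MISS, evict F. Cache (old->new): [L S D V N Z]
  19. access Z: HIT. Cache (old->new): [L S D V N Z]
  20. access V: HIT. Cache (old->new): [L S D V N Z]
  21. access Z: HIT. Cache (old->new): [L S D V N Z]
  22. access I: MISS, evict L. Cache (old->new): [S D V N Z I]
  23. access Z: HIT. Cache (old->new): [S D V N Z I]
  24. access I: HIT. Cache (old->new): [S D V N Z I]
  25. access X: MISS, evict S. Cache (old->new): [D V N Z I X]
  26. access D: HIT. Cache (old->new): [D V N Z I X]
  27. access D: HIT. Cache (old->new): [D V N Z I X]
  28. access L: MISS, evict D. Cache (old->new): [V N Z I X L]
  29. access I: HIT. Cache (old->new): [V N Z I X L]
  30. access X: HIT. Cache (old->new): [V N Z I X L]
Total: 19 hits, 11 misses, 5 evictions

Answer: MMHMHHMHMMHHHHHHMMHHHMHHMHHMHH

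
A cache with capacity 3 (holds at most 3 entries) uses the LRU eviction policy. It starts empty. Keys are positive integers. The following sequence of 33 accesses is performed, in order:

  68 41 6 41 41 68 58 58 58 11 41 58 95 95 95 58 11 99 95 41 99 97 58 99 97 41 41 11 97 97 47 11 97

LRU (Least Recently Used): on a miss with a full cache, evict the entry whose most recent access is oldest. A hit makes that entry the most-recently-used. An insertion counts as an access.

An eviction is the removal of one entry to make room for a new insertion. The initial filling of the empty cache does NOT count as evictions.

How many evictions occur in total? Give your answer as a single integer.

Answer: 13

Derivation:
LRU simulation (capacity=3):
  1. access 68: MISS. Cache (LRU->MRU): [68]
  2. access 41: MISS. Cache (LRU->MRU): [68 41]
  3. access 6: MISS. Cache (LRU->MRU): [68 41 6]
  4. access 41: HIT. Cache (LRU->MRU): [68 6 41]
  5. access 41: HIT. Cache (LRU->MRU): [68 6 41]
  6. access 68: HIT. Cache (LRU->MRU): [6 41 68]
  7. access 58: MISS, evict 6. Cache (LRU->MRU): [41 68 58]
  8. access 58: HIT. Cache (LRU->MRU): [41 68 58]
  9. access 58: HIT. Cache (LRU->MRU): [41 68 58]
  10. access 11: MISS, evict 41. Cache (LRU->MRU): [68 58 11]
  11. access 41: MISS, evict 68. Cache (LRU->MRU): [58 11 41]
  12. access 58: HIT. Cache (LRU->MRU): [11 41 58]
  13. access 95: MISS, evict 11. Cache (LRU->MRU): [41 58 95]
  14. access 95: HIT. Cache (LRU->MRU): [41 58 95]
  15. access 95: HIT. Cache (LRU->MRU): [41 58 95]
  16. access 58: HIT. Cache (LRU->MRU): [41 95 58]
  17. access 11: MISS, evict 41. Cache (LRU->MRU): [95 58 11]
  18. access 99: MISS, evict 95. Cache (LRU->MRU): [58 11 99]
  19. access 95: MISS, evict 58. Cache (LRU->MRU): [11 99 95]
  20. access 41: MISS, evict 11. Cache (LRU->MRU): [99 95 41]
  21. access 99: HIT. Cache (LRU->MRU): [95 41 99]
  22. access 97: MISS, evict 95. Cache (LRU->MRU): [41 99 97]
  23. access 58: MISS, evict 41. Cache (LRU->MRU): [99 97 58]
  24. access 99: HIT. Cache (LRU->MRU): [97 58 99]
  25. access 97: HIT. Cache (LRU->MRU): [58 99 97]
  26. access 41: MISS, evict 58. Cache (LRU->MRU): [99 97 41]
  27. access 41: HIT. Cache (LRU->MRU): [99 97 41]
  28. access 11: MISS, evict 99. Cache (LRU->MRU): [97 41 11]
  29. access 97: HIT. Cache (LRU->MRU): [41 11 97]
  30. access 97: HIT. Cache (LRU->MRU): [41 11 97]
  31. access 47: MISS, evict 41. Cache (LRU->MRU): [11 97 47]
  32. access 11: HIT. Cache (LRU->MRU): [97 47 11]
  33. access 97: HIT. Cache (LRU->MRU): [47 11 97]
Total: 17 hits, 16 misses, 13 evictions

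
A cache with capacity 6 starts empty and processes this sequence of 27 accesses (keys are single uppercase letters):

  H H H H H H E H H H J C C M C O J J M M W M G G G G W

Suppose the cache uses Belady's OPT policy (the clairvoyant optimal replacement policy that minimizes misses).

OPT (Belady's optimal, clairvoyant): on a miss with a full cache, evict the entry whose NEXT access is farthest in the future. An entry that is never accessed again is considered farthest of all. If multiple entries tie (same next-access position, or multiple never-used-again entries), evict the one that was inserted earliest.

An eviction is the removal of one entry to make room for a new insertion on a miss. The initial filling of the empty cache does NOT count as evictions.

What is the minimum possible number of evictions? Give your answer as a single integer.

Answer: 2

Derivation:
OPT (Belady) simulation (capacity=6):
  1. access H: MISS. Cache: [H]
  2. access H: HIT. Next use of H: step 3. Cache: [H]
  3. access H: HIT. Next use of H: step 4. Cache: [H]
  4. access H: HIT. Next use of H: step 5. Cache: [H]
  5. access H: HIT. Next use of H: step 6. Cache: [H]
  6. access H: HIT. Next use of H: step 8. Cache: [H]
  7. access E: MISS. Cache: [H E]
  8. access H: HIT. Next use of H: step 9. Cache: [H E]
  9. access H: HIT. Next use of H: step 10. Cache: [H E]
  10. access H: HIT. Next use of H: never. Cache: [H E]
  11. access J: MISS. Cache: [H E J]
  12. access C: MISS. Cache: [H E J C]
  13. access C: HIT. Next use of C: step 15. Cache: [H E J C]
  14. access M: MISS. Cache: [H E J C M]
  15. access C: HIT. Next use of C: never. Cache: [H E J C M]
  16. access O: MISS. Cache: [H E J C M O]
  17. access J: HIT. Next use of J: step 18. Cache: [H E J C M O]
  18. access J: HIT. Next use of J: never. Cache: [H E J C M O]
  19. access M: HIT. Next use of M: step 20. Cache: [H E J C M O]
  20. access M: HIT. Next use of M: step 22. Cache: [H E J C M O]
  21. access W: MISS, evict H (next use: never). Cache: [E J C M O W]
  22. access M: HIT. Next use of M: never. Cache: [E J C M O W]
  23. access G: MISS, evict E (next use: never). Cache: [J C M O W G]
  24. access G: HIT. Next use of G: step 25. Cache: [J C M O W G]
  25. access G: HIT. Next use of G: step 26. Cache: [J C M O W G]
  26. access G: HIT. Next use of G: never. Cache: [J C M O W G]
  27. access W: HIT. Next use of W: never. Cache: [J C M O W G]
Total: 19 hits, 8 misses, 2 evictions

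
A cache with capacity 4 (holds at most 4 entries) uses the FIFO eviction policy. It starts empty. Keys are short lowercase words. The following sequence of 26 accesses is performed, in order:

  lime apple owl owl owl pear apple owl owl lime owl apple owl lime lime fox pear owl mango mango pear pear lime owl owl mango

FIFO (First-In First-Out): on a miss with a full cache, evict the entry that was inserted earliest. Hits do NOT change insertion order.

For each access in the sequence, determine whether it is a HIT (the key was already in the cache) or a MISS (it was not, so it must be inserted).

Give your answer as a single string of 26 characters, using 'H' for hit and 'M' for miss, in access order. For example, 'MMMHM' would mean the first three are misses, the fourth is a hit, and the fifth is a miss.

Answer: MMMHHMHHHHHHHHHMHHMHHHMMHH

Derivation:
FIFO simulation (capacity=4):
  1. access lime: MISS. Cache (old->new): [lime]
  2. access apple: MISS. Cache (old->new): [lime apple]
  3. access owl: MISS. Cache (old->new): [lime apple owl]
  4. access owl: HIT. Cache (old->new): [lime apple owl]
  5. access owl: HIT. Cache (old->new): [lime apple owl]
  6. access pear: MISS. Cache (old->new): [lime apple owl pear]
  7. access apple: HIT. Cache (old->new): [lime apple owl pear]
  8. access owl: HIT. Cache (old->new): [lime apple owl pear]
  9. access owl: HIT. Cache (old->new): [lime apple owl pear]
  10. access lime: HIT. Cache (old->new): [lime apple owl pear]
  11. access owl: HIT. Cache (old->new): [lime apple owl pear]
  12. access apple: HIT. Cache (old->new): [lime apple owl pear]
  13. access owl: HIT. Cache (old->new): [lime apple owl pear]
  14. access lime: HIT. Cache (old->new): [lime apple owl pear]
  15. access lime: HIT. Cache (old->new): [lime apple owl pear]
  16. access fox: MISS, evict lime. Cache (old->new): [apple owl pear fox]
  17. access pear: HIT. Cache (old->new): [apple owl pear fox]
  18. access owl: HIT. Cache (old->new): [apple owl pear fox]
  19. access mango: MISS, evict apple. Cache (old->new): [owl pear fox mango]
  20. access mango: HIT. Cache (old->new): [owl pear fox mango]
  21. access pear: HIT. Cache (old->new): [owl pear fox mango]
  22. access pear: HIT. Cache (old->new): [owl pear fox mango]
  23. access lime: MISS, evict owl. Cache (old->new): [pear fox mango lime]
  24. access owl: MISS, evict pear. Cache (old->new): [fox mango lime owl]
  25. access owl: HIT. Cache (old->new): [fox mango lime owl]
  26. access mango: HIT. Cache (old->new): [fox mango lime owl]
Total: 18 hits, 8 misses, 4 evictions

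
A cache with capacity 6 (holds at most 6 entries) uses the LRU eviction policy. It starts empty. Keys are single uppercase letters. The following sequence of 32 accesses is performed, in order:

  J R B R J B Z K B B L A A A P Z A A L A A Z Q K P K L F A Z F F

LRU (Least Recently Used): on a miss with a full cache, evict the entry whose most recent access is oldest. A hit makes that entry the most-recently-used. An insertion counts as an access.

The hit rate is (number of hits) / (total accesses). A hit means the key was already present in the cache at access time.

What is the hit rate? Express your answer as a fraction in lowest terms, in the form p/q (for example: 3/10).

LRU simulation (capacity=6):
  1. access J: MISS. Cache (LRU->MRU): [J]
  2. access R: MISS. Cache (LRU->MRU): [J R]
  3. access B: MISS. Cache (LRU->MRU): [J R B]
  4. access R: HIT. Cache (LRU->MRU): [J B R]
  5. access J: HIT. Cache (LRU->MRU): [B R J]
  6. access B: HIT. Cache (LRU->MRU): [R J B]
  7. access Z: MISS. Cache (LRU->MRU): [R J B Z]
  8. access K: MISS. Cache (LRU->MRU): [R J B Z K]
  9. access B: HIT. Cache (LRU->MRU): [R J Z K B]
  10. access B: HIT. Cache (LRU->MRU): [R J Z K B]
  11. access L: MISS. Cache (LRU->MRU): [R J Z K B L]
  12. access A: MISS, evict R. Cache (LRU->MRU): [J Z K B L A]
  13. access A: HIT. Cache (LRU->MRU): [J Z K B L A]
  14. access A: HIT. Cache (LRU->MRU): [J Z K B L A]
  15. access P: MISS, evict J. Cache (LRU->MRU): [Z K B L A P]
  16. access Z: HIT. Cache (LRU->MRU): [K B L A P Z]
  17. access A: HIT. Cache (LRU->MRU): [K B L P Z A]
  18. access A: HIT. Cache (LRU->MRU): [K B L P Z A]
  19. access L: HIT. Cache (LRU->MRU): [K B P Z A L]
  20. access A: HIT. Cache (LRU->MRU): [K B P Z L A]
  21. access A: HIT. Cache (LRU->MRU): [K B P Z L A]
  22. access Z: HIT. Cache (LRU->MRU): [K B P L A Z]
  23. access Q: MISS, evict K. Cache (LRU->MRU): [B P L A Z Q]
  24. access K: MISS, evict B. Cache (LRU->MRU): [P L A Z Q K]
  25. access P: HIT. Cache (LRU->MRU): [L A Z Q K P]
  26. access K: HIT. Cache (LRU->MRU): [L A Z Q P K]
  27. access L: HIT. Cache (LRU->MRU): [A Z Q P K L]
  28. access F: MISS, evict A. Cache (LRU->MRU): [Z Q P K L F]
  29. access A: MISS, evict Z. Cache (LRU->MRU): [Q P K L F A]
  30. access Z: MISS, evict Q. Cache (LRU->MRU): [P K L F A Z]
  31. access F: HIT. Cache (LRU->MRU): [P K L A Z F]
  32. access F: HIT. Cache (LRU->MRU): [P K L A Z F]
Total: 19 hits, 13 misses, 7 evictions

Hit rate = 19/32

Answer: 19/32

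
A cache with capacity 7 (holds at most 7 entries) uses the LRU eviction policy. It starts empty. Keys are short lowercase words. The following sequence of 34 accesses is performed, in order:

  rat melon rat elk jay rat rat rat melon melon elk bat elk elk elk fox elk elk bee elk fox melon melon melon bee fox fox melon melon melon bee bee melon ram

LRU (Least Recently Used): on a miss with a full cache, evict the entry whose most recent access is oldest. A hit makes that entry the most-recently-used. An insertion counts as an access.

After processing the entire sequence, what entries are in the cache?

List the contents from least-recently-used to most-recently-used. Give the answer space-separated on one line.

LRU simulation (capacity=7):
  1. access rat: MISS. Cache (LRU->MRU): [rat]
  2. access melon: MISS. Cache (LRU->MRU): [rat melon]
  3. access rat: HIT. Cache (LRU->MRU): [melon rat]
  4. access elk: MISS. Cache (LRU->MRU): [melon rat elk]
  5. access jay: MISS. Cache (LRU->MRU): [melon rat elk jay]
  6. access rat: HIT. Cache (LRU->MRU): [melon elk jay rat]
  7. access rat: HIT. Cache (LRU->MRU): [melon elk jay rat]
  8. access rat: HIT. Cache (LRU->MRU): [melon elk jay rat]
  9. access melon: HIT. Cache (LRU->MRU): [elk jay rat melon]
  10. access melon: HIT. Cache (LRU->MRU): [elk jay rat melon]
  11. access elk: HIT. Cache (LRU->MRU): [jay rat melon elk]
  12. access bat: MISS. Cache (LRU->MRU): [jay rat melon elk bat]
  13. access elk: HIT. Cache (LRU->MRU): [jay rat melon bat elk]
  14. access elk: HIT. Cache (LRU->MRU): [jay rat melon bat elk]
  15. access elk: HIT. Cache (LRU->MRU): [jay rat melon bat elk]
  16. access fox: MISS. Cache (LRU->MRU): [jay rat melon bat elk fox]
  17. access elk: HIT. Cache (LRU->MRU): [jay rat melon bat fox elk]
  18. access elk: HIT. Cache (LRU->MRU): [jay rat melon bat fox elk]
  19. access bee: MISS. Cache (LRU->MRU): [jay rat melon bat fox elk bee]
  20. access elk: HIT. Cache (LRU->MRU): [jay rat melon bat fox bee elk]
  21. access fox: HIT. Cache (LRU->MRU): [jay rat melon bat bee elk fox]
  22. access melon: HIT. Cache (LRU->MRU): [jay rat bat bee elk fox melon]
  23. access melon: HIT. Cache (LRU->MRU): [jay rat bat bee elk fox melon]
  24. access melon: HIT. Cache (LRU->MRU): [jay rat bat bee elk fox melon]
  25. access bee: HIT. Cache (LRU->MRU): [jay rat bat elk fox melon bee]
  26. access fox: HIT. Cache (LRU->MRU): [jay rat bat elk melon bee fox]
  27. access fox: HIT. Cache (LRU->MRU): [jay rat bat elk melon bee fox]
  28. access melon: HIT. Cache (LRU->MRU): [jay rat bat elk bee fox melon]
  29. access melon: HIT. Cache (LRU->MRU): [jay rat bat elk bee fox melon]
  30. access melon: HIT. Cache (LRU->MRU): [jay rat bat elk bee fox melon]
  31. access bee: HIT. Cache (LRU->MRU): [jay rat bat elk fox melon bee]
  32. access bee: HIT. Cache (LRU->MRU): [jay rat bat elk fox melon bee]
  33. access melon: HIT. Cache (LRU->MRU): [jay rat bat elk fox bee melon]
  34. access ram: MISS, evict jay. Cache (LRU->MRU): [rat bat elk fox bee melon ram]
Total: 26 hits, 8 misses, 1 evictions

Answer: rat bat elk fox bee melon ram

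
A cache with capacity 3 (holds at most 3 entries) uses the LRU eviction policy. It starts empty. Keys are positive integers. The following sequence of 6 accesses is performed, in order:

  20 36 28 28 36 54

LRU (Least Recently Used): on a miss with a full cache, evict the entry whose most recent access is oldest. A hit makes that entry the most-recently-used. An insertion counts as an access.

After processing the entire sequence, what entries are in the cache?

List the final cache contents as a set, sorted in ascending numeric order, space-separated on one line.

LRU simulation (capacity=3):
  1. access 20: MISS. Cache (LRU->MRU): [20]
  2. access 36: MISS. Cache (LRU->MRU): [20 36]
  3. access 28: MISS. Cache (LRU->MRU): [20 36 28]
  4. access 28: HIT. Cache (LRU->MRU): [20 36 28]
  5. access 36: HIT. Cache (LRU->MRU): [20 28 36]
  6. access 54: MISS, evict 20. Cache (LRU->MRU): [28 36 54]
Total: 2 hits, 4 misses, 1 evictions

Answer: 28 36 54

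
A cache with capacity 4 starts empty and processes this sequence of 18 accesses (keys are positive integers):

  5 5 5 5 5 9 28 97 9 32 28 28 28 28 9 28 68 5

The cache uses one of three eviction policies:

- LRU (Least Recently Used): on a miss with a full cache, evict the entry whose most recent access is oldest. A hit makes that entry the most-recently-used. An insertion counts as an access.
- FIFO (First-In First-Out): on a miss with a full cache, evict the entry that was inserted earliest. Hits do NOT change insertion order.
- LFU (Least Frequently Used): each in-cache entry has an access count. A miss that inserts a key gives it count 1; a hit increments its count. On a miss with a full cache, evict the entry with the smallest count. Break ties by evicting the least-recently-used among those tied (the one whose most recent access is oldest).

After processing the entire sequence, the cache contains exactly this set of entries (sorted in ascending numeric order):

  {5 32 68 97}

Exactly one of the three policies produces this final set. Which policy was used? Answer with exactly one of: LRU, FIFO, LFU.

Simulating under each policy and comparing final sets:
  LRU: final set = {5 9 28 68} -> differs
  FIFO: final set = {5 32 68 97} -> MATCHES target
  LFU: final set = {5 9 28 68} -> differs
Only FIFO produces the target set.

Answer: FIFO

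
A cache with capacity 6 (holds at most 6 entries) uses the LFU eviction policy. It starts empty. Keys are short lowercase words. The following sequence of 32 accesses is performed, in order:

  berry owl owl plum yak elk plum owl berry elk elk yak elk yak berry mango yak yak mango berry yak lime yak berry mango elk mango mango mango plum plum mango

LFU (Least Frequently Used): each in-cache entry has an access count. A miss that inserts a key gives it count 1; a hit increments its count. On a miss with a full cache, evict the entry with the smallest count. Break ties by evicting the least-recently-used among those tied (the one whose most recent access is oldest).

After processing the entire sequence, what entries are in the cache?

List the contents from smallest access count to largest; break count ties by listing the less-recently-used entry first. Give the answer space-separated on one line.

LFU simulation (capacity=6):
  1. access berry: MISS. Cache: [berry(c=1)]
  2. access owl: MISS. Cache: [berry(c=1) owl(c=1)]
  3. access owl: HIT, count now 2. Cache: [berry(c=1) owl(c=2)]
  4. access plum: MISS. Cache: [berry(c=1) plum(c=1) owl(c=2)]
  5. access yak: MISS. Cache: [berry(c=1) plum(c=1) yak(c=1) owl(c=2)]
  6. access elk: MISS. Cache: [berry(c=1) plum(c=1) yak(c=1) elk(c=1) owl(c=2)]
  7. access plum: HIT, count now 2. Cache: [berry(c=1) yak(c=1) elk(c=1) owl(c=2) plum(c=2)]
  8. access owl: HIT, count now 3. Cache: [berry(c=1) yak(c=1) elk(c=1) plum(c=2) owl(c=3)]
  9. access berry: HIT, count now 2. Cache: [yak(c=1) elk(c=1) plum(c=2) berry(c=2) owl(c=3)]
  10. access elk: HIT, count now 2. Cache: [yak(c=1) plum(c=2) berry(c=2) elk(c=2) owl(c=3)]
  11. access elk: HIT, count now 3. Cache: [yak(c=1) plum(c=2) berry(c=2) owl(c=3) elk(c=3)]
  12. access yak: HIT, count now 2. Cache: [plum(c=2) berry(c=2) yak(c=2) owl(c=3) elk(c=3)]
  13. access elk: HIT, count now 4. Cache: [plum(c=2) berry(c=2) yak(c=2) owl(c=3) elk(c=4)]
  14. access yak: HIT, count now 3. Cache: [plum(c=2) berry(c=2) owl(c=3) yak(c=3) elk(c=4)]
  15. access berry: HIT, count now 3. Cache: [plum(c=2) owl(c=3) yak(c=3) berry(c=3) elk(c=4)]
  16. access mango: MISS. Cache: [mango(c=1) plum(c=2) owl(c=3) yak(c=3) berry(c=3) elk(c=4)]
  17. access yak: HIT, count now 4. Cache: [mango(c=1) plum(c=2) owl(c=3) berry(c=3) elk(c=4) yak(c=4)]
  18. access yak: HIT, count now 5. Cache: [mango(c=1) plum(c=2) owl(c=3) berry(c=3) elk(c=4) yak(c=5)]
  19. access mango: HIT, count now 2. Cache: [plum(c=2) mango(c=2) owl(c=3) berry(c=3) elk(c=4) yak(c=5)]
  20. access berry: HIT, count now 4. Cache: [plum(c=2) mango(c=2) owl(c=3) elk(c=4) berry(c=4) yak(c=5)]
  21. access yak: HIT, count now 6. Cache: [plum(c=2) mango(c=2) owl(c=3) elk(c=4) berry(c=4) yak(c=6)]
  22. access lime: MISS, evict plum(c=2). Cache: [lime(c=1) mango(c=2) owl(c=3) elk(c=4) berry(c=4) yak(c=6)]
  23. access yak: HIT, count now 7. Cache: [lime(c=1) mango(c=2) owl(c=3) elk(c=4) berry(c=4) yak(c=7)]
  24. access berry: HIT, count now 5. Cache: [lime(c=1) mango(c=2) owl(c=3) elk(c=4) berry(c=5) yak(c=7)]
  25. access mango: HIT, count now 3. Cache: [lime(c=1) owl(c=3) mango(c=3) elk(c=4) berry(c=5) yak(c=7)]
  26. access elk: HIT, count now 5. Cache: [lime(c=1) owl(c=3) mango(c=3) berry(c=5) elk(c=5) yak(c=7)]
  27. access mango: HIT, count now 4. Cache: [lime(c=1) owl(c=3) mango(c=4) berry(c=5) elk(c=5) yak(c=7)]
  28. access mango: HIT, count now 5. Cache: [lime(c=1) owl(c=3) berry(c=5) elk(c=5) mango(c=5) yak(c=7)]
  29. access mango: HIT, count now 6. Cache: [lime(c=1) owl(c=3) berry(c=5) elk(c=5) mango(c=6) yak(c=7)]
  30. access plum: MISS, evict lime(c=1). Cache: [plum(c=1) owl(c=3) berry(c=5) elk(c=5) mango(c=6) yak(c=7)]
  31. access plum: HIT, count now 2. Cache: [plum(c=2) owl(c=3) berry(c=5) elk(c=5) mango(c=6) yak(c=7)]
  32. access mango: HIT, count now 7. Cache: [plum(c=2) owl(c=3) berry(c=5) elk(c=5) yak(c=7) mango(c=7)]
Total: 24 hits, 8 misses, 2 evictions

Answer: plum owl berry elk yak mango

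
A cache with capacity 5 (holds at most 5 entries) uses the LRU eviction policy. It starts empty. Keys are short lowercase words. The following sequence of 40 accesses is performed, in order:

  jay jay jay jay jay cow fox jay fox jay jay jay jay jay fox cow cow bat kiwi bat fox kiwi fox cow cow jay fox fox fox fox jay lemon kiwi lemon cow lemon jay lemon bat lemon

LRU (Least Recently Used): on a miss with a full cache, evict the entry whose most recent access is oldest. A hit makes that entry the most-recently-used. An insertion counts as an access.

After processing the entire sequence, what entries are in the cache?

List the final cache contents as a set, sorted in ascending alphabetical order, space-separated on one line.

Answer: bat cow jay kiwi lemon

Derivation:
LRU simulation (capacity=5):
  1. access jay: MISS. Cache (LRU->MRU): [jay]
  2. access jay: HIT. Cache (LRU->MRU): [jay]
  3. access jay: HIT. Cache (LRU->MRU): [jay]
  4. access jay: HIT. Cache (LRU->MRU): [jay]
  5. access jay: HIT. Cache (LRU->MRU): [jay]
  6. access cow: MISS. Cache (LRU->MRU): [jay cow]
  7. access fox: MISS. Cache (LRU->MRU): [jay cow fox]
  8. access jay: HIT. Cache (LRU->MRU): [cow fox jay]
  9. access fox: HIT. Cache (LRU->MRU): [cow jay fox]
  10. access jay: HIT. Cache (LRU->MRU): [cow fox jay]
  11. access jay: HIT. Cache (LRU->MRU): [cow fox jay]
  12. access jay: HIT. Cache (LRU->MRU): [cow fox jay]
  13. access jay: HIT. Cache (LRU->MRU): [cow fox jay]
  14. access jay: HIT. Cache (LRU->MRU): [cow fox jay]
  15. access fox: HIT. Cache (LRU->MRU): [cow jay fox]
  16. access cow: HIT. Cache (LRU->MRU): [jay fox cow]
  17. access cow: HIT. Cache (LRU->MRU): [jay fox cow]
  18. access bat: MISS. Cache (LRU->MRU): [jay fox cow bat]
  19. access kiwi: MISS. Cache (LRU->MRU): [jay fox cow bat kiwi]
  20. access bat: HIT. Cache (LRU->MRU): [jay fox cow kiwi bat]
  21. access fox: HIT. Cache (LRU->MRU): [jay cow kiwi bat fox]
  22. access kiwi: HIT. Cache (LRU->MRU): [jay cow bat fox kiwi]
  23. access fox: HIT. Cache (LRU->MRU): [jay cow bat kiwi fox]
  24. access cow: HIT. Cache (LRU->MRU): [jay bat kiwi fox cow]
  25. access cow: HIT. Cache (LRU->MRU): [jay bat kiwi fox cow]
  26. access jay: HIT. Cache (LRU->MRU): [bat kiwi fox cow jay]
  27. access fox: HIT. Cache (LRU->MRU): [bat kiwi cow jay fox]
  28. access fox: HIT. Cache (LRU->MRU): [bat kiwi cow jay fox]
  29. access fox: HIT. Cache (LRU->MRU): [bat kiwi cow jay fox]
  30. access fox: HIT. Cache (LRU->MRU): [bat kiwi cow jay fox]
  31. access jay: HIT. Cache (LRU->MRU): [bat kiwi cow fox jay]
  32. access lemon: MISS, evict bat. Cache (LRU->MRU): [kiwi cow fox jay lemon]
  33. access kiwi: HIT. Cache (LRU->MRU): [cow fox jay lemon kiwi]
  34. access lemon: HIT. Cache (LRU->MRU): [cow fox jay kiwi lemon]
  35. access cow: HIT. Cache (LRU->MRU): [fox jay kiwi lemon cow]
  36. access lemon: HIT. Cache (LRU->MRU): [fox jay kiwi cow lemon]
  37. access jay: HIT. Cache (LRU->MRU): [fox kiwi cow lemon jay]
  38. access lemon: HIT. Cache (LRU->MRU): [fox kiwi cow jay lemon]
  39. access bat: MISS, evict fox. Cache (LRU->MRU): [kiwi cow jay lemon bat]
  40. access lemon: HIT. Cache (LRU->MRU): [kiwi cow jay bat lemon]
Total: 33 hits, 7 misses, 2 evictions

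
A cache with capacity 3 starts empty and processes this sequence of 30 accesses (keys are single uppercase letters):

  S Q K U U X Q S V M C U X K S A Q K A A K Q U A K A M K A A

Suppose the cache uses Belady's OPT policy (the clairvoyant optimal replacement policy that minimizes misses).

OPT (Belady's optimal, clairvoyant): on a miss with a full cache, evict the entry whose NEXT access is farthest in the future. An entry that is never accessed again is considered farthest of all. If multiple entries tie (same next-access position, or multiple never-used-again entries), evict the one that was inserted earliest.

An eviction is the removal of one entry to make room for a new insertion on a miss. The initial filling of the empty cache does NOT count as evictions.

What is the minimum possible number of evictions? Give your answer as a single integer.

Answer: 11

Derivation:
OPT (Belady) simulation (capacity=3):
  1. access S: MISS. Cache: [S]
  2. access Q: MISS. Cache: [S Q]
  3. access K: MISS. Cache: [S Q K]
  4. access U: MISS, evict K (next use: step 14). Cache: [S Q U]
  5. access U: HIT. Next use of U: step 12. Cache: [S Q U]
  6. access X: MISS, evict U (next use: step 12). Cache: [S Q X]
  7. access Q: HIT. Next use of Q: step 17. Cache: [S Q X]
  8. access S: HIT. Next use of S: step 15. Cache: [S Q X]
  9. access V: MISS, evict Q (next use: step 17). Cache: [S X V]
  10. access M: MISS, evict V (next use: never). Cache: [S X M]
  11. access C: MISS, evict M (next use: step 27). Cache: [S X C]
  12. access U: MISS, evict C (next use: never). Cache: [S X U]
  13. access X: HIT. Next use of X: never. Cache: [S X U]
  14. access K: MISS, evict X (next use: never). Cache: [S U K]
  15. access S: HIT. Next use of S: never. Cache: [S U K]
  16. access A: MISS, evict S (next use: never). Cache: [U K A]
  17. access Q: MISS, evict U (next use: step 23). Cache: [K A Q]
  18. access K: HIT. Next use of K: step 21. Cache: [K A Q]
  19. access A: HIT. Next use of A: step 20. Cache: [K A Q]
  20. access A: HIT. Next use of A: step 24. Cache: [K A Q]
  21. access K: HIT. Next use of K: step 25. Cache: [K A Q]
  22. access Q: HIT. Next use of Q: never. Cache: [K A Q]
  23. access U: MISS, evict Q (next use: never). Cache: [K A U]
  24. access A: HIT. Next use of A: step 26. Cache: [K A U]
  25. access K: HIT. Next use of K: step 28. Cache: [K A U]
  26. access A: HIT. Next use of A: step 29. Cache: [K A U]
  27. access M: MISS, evict U (next use: never). Cache: [K A M]
  28. access K: HIT. Next use of K: never. Cache: [K A M]
  29. access A: HIT. Next use of A: step 30. Cache: [K A M]
  30. access A: HIT. Next use of A: never. Cache: [K A M]
Total: 16 hits, 14 misses, 11 evictions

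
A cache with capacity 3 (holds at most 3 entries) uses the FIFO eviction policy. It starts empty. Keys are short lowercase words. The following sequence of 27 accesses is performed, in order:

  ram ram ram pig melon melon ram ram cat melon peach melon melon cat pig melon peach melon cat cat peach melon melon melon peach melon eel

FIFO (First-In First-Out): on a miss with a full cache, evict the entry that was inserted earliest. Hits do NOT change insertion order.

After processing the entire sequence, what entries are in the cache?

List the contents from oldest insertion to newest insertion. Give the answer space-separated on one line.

Answer: cat peach eel

Derivation:
FIFO simulation (capacity=3):
  1. access ram: MISS. Cache (old->new): [ram]
  2. access ram: HIT. Cache (old->new): [ram]
  3. access ram: HIT. Cache (old->new): [ram]
  4. access pig: MISS. Cache (old->new): [ram pig]
  5. access melon: MISS. Cache (old->new): [ram pig melon]
  6. access melon: HIT. Cache (old->new): [ram pig melon]
  7. access ram: HIT. Cache (old->new): [ram pig melon]
  8. access ram: HIT. Cache (old->new): [ram pig melon]
  9. access cat: MISS, evict ram. Cache (old->new): [pig melon cat]
  10. access melon: HIT. Cache (old->new): [pig melon cat]
  11. access peach: MISS, evict pig. Cache (old->new): [melon cat peach]
  12. access melon: HIT. Cache (old->new): [melon cat peach]
  13. access melon: HIT. Cache (old->new): [melon cat peach]
  14. access cat: HIT. Cache (old->new): [melon cat peach]
  15. access pig: MISS, evict melon. Cache (old->new): [cat peach pig]
  16. access melon: MISS, evict cat. Cache (old->new): [peach pig melon]
  17. access peach: HIT. Cache (old->new): [peach pig melon]
  18. access melon: HIT. Cache (old->new): [peach pig melon]
  19. access cat: MISS, evict peach. Cache (old->new): [pig melon cat]
  20. access cat: HIT. Cache (old->new): [pig melon cat]
  21. access peach: MISS, evict pig. Cache (old->new): [melon cat peach]
  22. access melon: HIT. Cache (old->new): [melon cat peach]
  23. access melon: HIT. Cache (old->new): [melon cat peach]
  24. access melon: HIT. Cache (old->new): [melon cat peach]
  25. access peach: HIT. Cache (old->new): [melon cat peach]
  26. access melon: HIT. Cache (old->new): [melon cat peach]
  27. access eel: MISS, evict melon. Cache (old->new): [cat peach eel]
Total: 17 hits, 10 misses, 7 evictions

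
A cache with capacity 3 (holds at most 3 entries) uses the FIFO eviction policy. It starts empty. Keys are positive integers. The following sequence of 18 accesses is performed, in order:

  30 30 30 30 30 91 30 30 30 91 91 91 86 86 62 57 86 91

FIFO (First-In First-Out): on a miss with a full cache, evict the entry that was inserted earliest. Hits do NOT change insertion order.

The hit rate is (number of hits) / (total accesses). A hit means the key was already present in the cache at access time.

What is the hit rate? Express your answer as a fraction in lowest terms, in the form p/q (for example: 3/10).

Answer: 2/3

Derivation:
FIFO simulation (capacity=3):
  1. access 30: MISS. Cache (old->new): [30]
  2. access 30: HIT. Cache (old->new): [30]
  3. access 30: HIT. Cache (old->new): [30]
  4. access 30: HIT. Cache (old->new): [30]
  5. access 30: HIT. Cache (old->new): [30]
  6. access 91: MISS. Cache (old->new): [30 91]
  7. access 30: HIT. Cache (old->new): [30 91]
  8. access 30: HIT. Cache (old->new): [30 91]
  9. access 30: HIT. Cache (old->new): [30 91]
  10. access 91: HIT. Cache (old->new): [30 91]
  11. access 91: HIT. Cache (old->new): [30 91]
  12. access 91: HIT. Cache (old->new): [30 91]
  13. access 86: MISS. Cache (old->new): [30 91 86]
  14. access 86: HIT. Cache (old->new): [30 91 86]
  15. access 62: MISS, evict 30. Cache (old->new): [91 86 62]
  16. access 57: MISS, evict 91. Cache (old->new): [86 62 57]
  17. access 86: HIT. Cache (old->new): [86 62 57]
  18. access 91: MISS, evict 86. Cache (old->new): [62 57 91]
Total: 12 hits, 6 misses, 3 evictions

Hit rate = 12/18 = 2/3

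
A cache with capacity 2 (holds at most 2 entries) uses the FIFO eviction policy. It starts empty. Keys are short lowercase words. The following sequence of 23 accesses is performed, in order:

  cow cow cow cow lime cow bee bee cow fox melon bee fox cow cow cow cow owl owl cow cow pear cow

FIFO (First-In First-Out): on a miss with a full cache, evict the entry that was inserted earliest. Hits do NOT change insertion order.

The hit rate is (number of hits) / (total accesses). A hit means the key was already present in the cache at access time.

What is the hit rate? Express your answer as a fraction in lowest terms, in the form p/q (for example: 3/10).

Answer: 11/23

Derivation:
FIFO simulation (capacity=2):
  1. access cow: MISS. Cache (old->new): [cow]
  2. access cow: HIT. Cache (old->new): [cow]
  3. access cow: HIT. Cache (old->new): [cow]
  4. access cow: HIT. Cache (old->new): [cow]
  5. access lime: MISS. Cache (old->new): [cow lime]
  6. access cow: HIT. Cache (old->new): [cow lime]
  7. access bee: MISS, evict cow. Cache (old->new): [lime bee]
  8. access bee: HIT. Cache (old->new): [lime bee]
  9. access cow: MISS, evict lime. Cache (old->new): [bee cow]
  10. access fox: MISS, evict bee. Cache (old->new): [cow fox]
  11. access melon: MISS, evict cow. Cache (old->new): [fox melon]
  12. access bee: MISS, evict fox. Cache (old->new): [melon bee]
  13. access fox: MISS, evict melon. Cache (old->new): [bee fox]
  14. access cow: MISS, evict bee. Cache (old->new): [fox cow]
  15. access cow: HIT. Cache (old->new): [fox cow]
  16. access cow: HIT. Cache (old->new): [fox cow]
  17. access cow: HIT. Cache (old->new): [fox cow]
  18. access owl: MISS, evict fox. Cache (old->new): [cow owl]
  19. access owl: HIT. Cache (old->new): [cow owl]
  20. access cow: HIT. Cache (old->new): [cow owl]
  21. access cow: HIT. Cache (old->new): [cow owl]
  22. access pear: MISS, evict cow. Cache (old->new): [owl pear]
  23. access cow: MISS, evict owl. Cache (old->new): [pear cow]
Total: 11 hits, 12 misses, 10 evictions

Hit rate = 11/23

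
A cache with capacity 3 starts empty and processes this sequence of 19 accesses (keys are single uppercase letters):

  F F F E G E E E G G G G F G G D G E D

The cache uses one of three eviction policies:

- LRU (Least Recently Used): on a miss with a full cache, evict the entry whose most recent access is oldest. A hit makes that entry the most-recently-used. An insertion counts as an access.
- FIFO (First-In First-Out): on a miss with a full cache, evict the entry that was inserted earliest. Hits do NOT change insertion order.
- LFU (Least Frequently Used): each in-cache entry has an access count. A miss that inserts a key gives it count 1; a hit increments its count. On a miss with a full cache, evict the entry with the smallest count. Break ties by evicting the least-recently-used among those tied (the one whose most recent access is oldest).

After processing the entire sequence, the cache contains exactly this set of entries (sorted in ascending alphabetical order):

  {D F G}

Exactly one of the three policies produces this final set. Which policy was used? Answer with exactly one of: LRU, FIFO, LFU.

Answer: LFU

Derivation:
Simulating under each policy and comparing final sets:
  LRU: final set = {D E G} -> differs
  FIFO: final set = {D E G} -> differs
  LFU: final set = {D F G} -> MATCHES target
Only LFU produces the target set.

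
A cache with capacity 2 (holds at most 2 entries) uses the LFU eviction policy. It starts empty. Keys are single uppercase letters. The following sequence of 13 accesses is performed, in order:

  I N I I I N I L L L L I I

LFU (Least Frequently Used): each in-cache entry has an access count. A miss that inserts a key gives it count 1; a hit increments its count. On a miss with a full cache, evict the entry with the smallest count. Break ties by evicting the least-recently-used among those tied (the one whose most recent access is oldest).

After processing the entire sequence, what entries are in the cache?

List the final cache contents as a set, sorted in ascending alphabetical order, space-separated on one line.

LFU simulation (capacity=2):
  1. access I: MISS. Cache: [I(c=1)]
  2. access N: MISS. Cache: [I(c=1) N(c=1)]
  3. access I: HIT, count now 2. Cache: [N(c=1) I(c=2)]
  4. access I: HIT, count now 3. Cache: [N(c=1) I(c=3)]
  5. access I: HIT, count now 4. Cache: [N(c=1) I(c=4)]
  6. access N: HIT, count now 2. Cache: [N(c=2) I(c=4)]
  7. access I: HIT, count now 5. Cache: [N(c=2) I(c=5)]
  8. access L: MISS, evict N(c=2). Cache: [L(c=1) I(c=5)]
  9. access L: HIT, count now 2. Cache: [L(c=2) I(c=5)]
  10. access L: HIT, count now 3. Cache: [L(c=3) I(c=5)]
  11. access L: HIT, count now 4. Cache: [L(c=4) I(c=5)]
  12. access I: HIT, count now 6. Cache: [L(c=4) I(c=6)]
  13. access I: HIT, count now 7. Cache: [L(c=4) I(c=7)]
Total: 10 hits, 3 misses, 1 evictions

Answer: I L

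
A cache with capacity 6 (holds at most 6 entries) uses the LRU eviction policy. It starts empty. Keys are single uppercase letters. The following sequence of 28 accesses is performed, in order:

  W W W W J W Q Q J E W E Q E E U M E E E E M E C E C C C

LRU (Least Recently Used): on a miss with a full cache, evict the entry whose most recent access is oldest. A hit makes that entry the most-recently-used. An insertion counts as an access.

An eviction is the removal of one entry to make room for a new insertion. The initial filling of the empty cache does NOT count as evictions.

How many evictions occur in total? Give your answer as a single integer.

Answer: 1

Derivation:
LRU simulation (capacity=6):
  1. access W: MISS. Cache (LRU->MRU): [W]
  2. access W: HIT. Cache (LRU->MRU): [W]
  3. access W: HIT. Cache (LRU->MRU): [W]
  4. access W: HIT. Cache (LRU->MRU): [W]
  5. access J: MISS. Cache (LRU->MRU): [W J]
  6. access W: HIT. Cache (LRU->MRU): [J W]
  7. access Q: MISS. Cache (LRU->MRU): [J W Q]
  8. access Q: HIT. Cache (LRU->MRU): [J W Q]
  9. access J: HIT. Cache (LRU->MRU): [W Q J]
  10. access E: MISS. Cache (LRU->MRU): [W Q J E]
  11. access W: HIT. Cache (LRU->MRU): [Q J E W]
  12. access E: HIT. Cache (LRU->MRU): [Q J W E]
  13. access Q: HIT. Cache (LRU->MRU): [J W E Q]
  14. access E: HIT. Cache (LRU->MRU): [J W Q E]
  15. access E: HIT. Cache (LRU->MRU): [J W Q E]
  16. access U: MISS. Cache (LRU->MRU): [J W Q E U]
  17. access M: MISS. Cache (LRU->MRU): [J W Q E U M]
  18. access E: HIT. Cache (LRU->MRU): [J W Q U M E]
  19. access E: HIT. Cache (LRU->MRU): [J W Q U M E]
  20. access E: HIT. Cache (LRU->MRU): [J W Q U M E]
  21. access E: HIT. Cache (LRU->MRU): [J W Q U M E]
  22. access M: HIT. Cache (LRU->MRU): [J W Q U E M]
  23. access E: HIT. Cache (LRU->MRU): [J W Q U M E]
  24. access C: MISS, evict J. Cache (LRU->MRU): [W Q U M E C]
  25. access E: HIT. Cache (LRU->MRU): [W Q U M C E]
  26. access C: HIT. Cache (LRU->MRU): [W Q U M E C]
  27. access C: HIT. Cache (LRU->MRU): [W Q U M E C]
  28. access C: HIT. Cache (LRU->MRU): [W Q U M E C]
Total: 21 hits, 7 misses, 1 evictions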